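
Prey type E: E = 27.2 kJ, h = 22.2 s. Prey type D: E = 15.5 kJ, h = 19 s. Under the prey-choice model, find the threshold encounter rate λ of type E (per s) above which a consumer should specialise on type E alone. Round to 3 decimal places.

Drop type D once their profitability E₂/h₂ falls below the rate achievable on type E alone: E₂/h₂ = λE₁/(1 + λh₁).
Solve for λ: λE₁h₂ = E₂(1 + λh₁) → λ(E₁h₂ − E₂h₁) = E₂ → λ = E₂/(E₁h₂ − E₂h₁).
λ = 15.5/(27.2×19 − 15.5×22.2) = 15.5/172.7 = 0.08975 per s.

0.090 per s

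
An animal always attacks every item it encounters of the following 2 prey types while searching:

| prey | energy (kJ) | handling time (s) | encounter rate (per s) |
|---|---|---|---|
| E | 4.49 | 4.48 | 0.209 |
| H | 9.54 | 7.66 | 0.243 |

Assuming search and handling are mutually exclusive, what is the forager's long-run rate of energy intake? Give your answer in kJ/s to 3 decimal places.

R = Σλ_iE_i / (1 + Σλ_ih_i)
Numerator: 0.209×4.49 + 0.243×9.54 = 3.257
Denominator: 1 + 0.209×4.48 + 0.243×7.66 = 3.798
R = 3.257/3.798 = 0.8575 kJ/s

0.858 kJ/s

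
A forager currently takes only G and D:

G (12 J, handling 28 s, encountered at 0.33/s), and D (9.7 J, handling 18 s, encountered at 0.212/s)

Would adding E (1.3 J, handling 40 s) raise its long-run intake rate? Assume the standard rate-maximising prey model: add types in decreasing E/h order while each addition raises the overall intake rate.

No

Current rate: (0.33×12 + 0.212×9.7)/(1 + 0.33×28 + 0.212×18) = 0.428 J/s.
E: E/h = 1.3/40 = 0.0325 J/s.
0.0325 < 0.428, so adding E would lower the average — exclude it.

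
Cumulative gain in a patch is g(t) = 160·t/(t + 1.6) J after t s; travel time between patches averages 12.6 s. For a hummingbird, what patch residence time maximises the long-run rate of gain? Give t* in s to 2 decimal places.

By the marginal value theorem, leave when the instantaneous gain rate g'(t) equals the habitat-wide average g(t)/(T + t).
g'(t) = 160·1.6/(t + 1.6)². Setting 160·1.6/(t+1.6)² = 160t/[(t+1.6)(12.6+t)] gives 1.6(12.6+t) = t(t+1.6), so t² = 1.6×12.6 = 20.16.
t* = √20.16 = 4.49 s.

4.49 s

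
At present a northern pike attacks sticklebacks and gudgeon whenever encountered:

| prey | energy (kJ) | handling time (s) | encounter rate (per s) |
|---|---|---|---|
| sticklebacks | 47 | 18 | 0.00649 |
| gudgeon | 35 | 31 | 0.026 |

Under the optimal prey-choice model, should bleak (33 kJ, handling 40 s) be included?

Intake rate on the current diet: R = (0.00649×47 + 0.026×35) / (1 + 0.00649×18 + 0.026×31) = 1.215/1.923 = 0.6319 kJ/s.
bleak: E/h = 33/40 = 0.825 kJ/s.
Since 0.825 > R, including bleak increases the long-run rate.

Yes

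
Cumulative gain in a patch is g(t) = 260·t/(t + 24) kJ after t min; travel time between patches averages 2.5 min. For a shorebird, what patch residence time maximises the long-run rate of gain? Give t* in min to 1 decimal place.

By the marginal value theorem, leave when the instantaneous gain rate g'(t) equals the habitat-wide average g(t)/(T + t).
g'(t) = 260·24/(t + 24)². Setting 260·24/(t+24)² = 260t/[(t+24)(2.5+t)] gives 24(2.5+t) = t(t+24), so t² = 24×2.5 = 60.
t* = √60 = 7.746 min.

7.7 min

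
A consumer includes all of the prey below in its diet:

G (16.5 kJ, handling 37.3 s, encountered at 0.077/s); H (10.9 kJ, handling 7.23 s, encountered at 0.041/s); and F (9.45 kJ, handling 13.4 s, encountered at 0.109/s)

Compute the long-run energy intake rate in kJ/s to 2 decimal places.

0.49 kJ/s

R = Σλ_iE_i / (1 + Σλ_ih_i)
Numerator: 0.077×16.5 + 0.041×10.9 + 0.109×9.45 = 2.747
Denominator: 1 + 0.077×37.3 + 0.041×7.23 + 0.109×13.4 = 5.629
R = 2.747/5.629 = 0.4881 kJ/s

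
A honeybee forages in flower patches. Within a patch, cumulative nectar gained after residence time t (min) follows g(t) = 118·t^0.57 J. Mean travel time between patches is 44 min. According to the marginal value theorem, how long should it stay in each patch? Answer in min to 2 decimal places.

58.33 min

Optimal t* satisfies g'(t*) = g(t*)/(T + t*).
g'(t) = 0.57·118·t^-0.43. Setting 0.57·118·t^-0.43 = 118·t^0.57/(44+t) gives 0.57(44+t) = t, so 0.43·t = 0.57×44.
t* = 0.57×44/0.43 = 58.33 min.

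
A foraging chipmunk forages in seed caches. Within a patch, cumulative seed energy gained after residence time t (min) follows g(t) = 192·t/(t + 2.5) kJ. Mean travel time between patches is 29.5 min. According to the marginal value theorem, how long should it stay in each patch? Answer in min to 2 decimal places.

Maximise g(t)/(T+t): set derivative to zero → g'(t)(T+t) = g(t).
g'(t) = 192·2.5/(t + 2.5)². Setting 192·2.5/(t+2.5)² = 192t/[(t+2.5)(29.5+t)] gives 2.5(29.5+t) = t(t+2.5), so t² = 2.5×29.5 = 73.75.
t* = √73.75 = 8.588 min.

8.59 min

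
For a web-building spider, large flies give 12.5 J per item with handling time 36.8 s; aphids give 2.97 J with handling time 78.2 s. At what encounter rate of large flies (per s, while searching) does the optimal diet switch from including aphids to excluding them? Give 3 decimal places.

At the threshold, the rate on large flies alone equals the profitability of aphids: λ·12.5/(1 + λ·36.8) = 2.97/78.2 = 0.03798.
Rearranging, λ(12.5 − 0.03798×36.8) = 0.03798, so λ = 0.03798/11.1 = 0.003421 per s.

0.003 per s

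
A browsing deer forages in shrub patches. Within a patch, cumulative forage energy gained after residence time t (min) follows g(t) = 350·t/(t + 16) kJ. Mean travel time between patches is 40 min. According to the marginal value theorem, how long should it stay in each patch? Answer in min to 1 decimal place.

Maximise g(t)/(T+t): set derivative to zero → g'(t)(T+t) = g(t).
g'(t) = 350·16/(t + 16)². Setting 350·16/(t+16)² = 350t/[(t+16)(40+t)] gives 16(40+t) = t(t+16), so t² = 16×40 = 640.
t* = √640 = 25.3 min.

25.3 min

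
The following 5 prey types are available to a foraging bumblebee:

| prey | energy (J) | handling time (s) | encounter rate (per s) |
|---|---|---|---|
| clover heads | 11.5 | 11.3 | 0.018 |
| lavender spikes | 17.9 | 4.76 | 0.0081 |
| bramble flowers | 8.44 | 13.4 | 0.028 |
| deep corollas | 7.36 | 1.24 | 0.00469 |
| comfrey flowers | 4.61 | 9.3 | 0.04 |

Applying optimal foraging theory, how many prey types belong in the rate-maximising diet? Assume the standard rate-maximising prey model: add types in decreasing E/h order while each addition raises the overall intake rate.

Profitabilities (E/h, J/s): deep corollas 5.94, lavender spikes 3.76, clover heads 1.02, bramble flowers 0.63, comfrey flowers 0.496. Add prey in this order while the next type's profitability exceeds the intake rate on those already taken.
Rate on top 1: 0.03432. lavender spikes: 3.76 > 0.03432 → include.
Rate on top 2: 0.1719. clover heads: 1.02 > 0.1719 → include.
Rate on top 3: 0.3098. bramble flowers: 0.63 > 0.3098 → include.
Rate on top 4: 0.3838. comfrey flowers: 0.496 > 0.3838 → include.
Optimal diet: deep corollas, lavender spikes, clover heads, bramble flowers, comfrey flowers — 5 of 5 types.

5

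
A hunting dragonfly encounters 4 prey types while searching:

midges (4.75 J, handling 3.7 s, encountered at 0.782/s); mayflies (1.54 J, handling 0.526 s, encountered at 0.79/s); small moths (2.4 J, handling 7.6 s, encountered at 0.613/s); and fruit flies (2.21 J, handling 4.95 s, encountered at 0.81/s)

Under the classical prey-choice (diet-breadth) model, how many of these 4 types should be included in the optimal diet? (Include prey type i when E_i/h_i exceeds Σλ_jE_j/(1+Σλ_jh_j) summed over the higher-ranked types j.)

2

Rank by E/h (J/s): mayflies 2.93, midges 1.28, fruit flies 0.446, small moths 0.316. Include each in turn until the next type's E/h falls below the running intake rate.
Rate on top 1: 0.8595. midges: 1.28 > 0.8595 → include.
Rate on top 2: 1.144. fruit flies: 0.446 < 1.144 → exclude; stop.
Optimal diet: mayflies, midges — 2 of 4 types.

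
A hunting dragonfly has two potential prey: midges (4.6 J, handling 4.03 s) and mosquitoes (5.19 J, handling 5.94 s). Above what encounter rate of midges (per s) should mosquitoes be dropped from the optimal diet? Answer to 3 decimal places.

0.810 per s

Drop mosquitoes once their profitability E₂/h₂ falls below the rate achievable on midges alone: E₂/h₂ = λE₁/(1 + λh₁).
Solve for λ: λE₁h₂ = E₂(1 + λh₁) → λ(E₁h₂ − E₂h₁) = E₂ → λ = E₂/(E₁h₂ − E₂h₁).
λ = 5.19/(4.6×5.94 − 5.19×4.03) = 5.19/6.408 = 0.8099 per s.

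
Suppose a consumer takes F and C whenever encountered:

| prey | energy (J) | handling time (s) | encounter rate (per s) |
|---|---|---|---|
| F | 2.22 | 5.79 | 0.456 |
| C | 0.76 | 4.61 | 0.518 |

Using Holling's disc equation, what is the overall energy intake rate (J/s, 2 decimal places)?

0.23 J/s

Energy encountered per unit search time: 0.456×2.22 + 0.518×0.76 = 1.406 J/s.
Handling time per unit search time: 0.456×5.79 + 0.518×4.61 = 5.028.
Rate = 1.406/(1 + 5.028) = 0.2332 J/s.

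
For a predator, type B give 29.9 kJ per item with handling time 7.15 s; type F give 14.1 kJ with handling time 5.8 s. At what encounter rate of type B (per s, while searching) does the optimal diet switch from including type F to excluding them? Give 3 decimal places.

The zero-one rule: include type F iff E₂/h₂ > λE₁/(1+λh₁). Equality gives the switch point.
λE₁h₂ = E₂ + λE₂h₁ ⇒ λ = E₂/(E₁h₂ − E₂h₁) = 14.1/(173.4 − 100.8) = 0.1942 per s.

0.194 per s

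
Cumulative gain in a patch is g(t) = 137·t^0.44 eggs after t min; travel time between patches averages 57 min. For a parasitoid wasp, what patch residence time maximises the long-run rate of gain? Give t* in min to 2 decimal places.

44.79 min

By the marginal value theorem, leave when the instantaneous gain rate g'(t) equals the habitat-wide average g(t)/(T + t).
g'(t) = 0.44·137·t^-0.56. Setting 0.44·137·t^-0.56 = 137·t^0.44/(57+t) gives 0.44(57+t) = t, so 0.56·t = 0.44×57.
t* = 0.44×57/0.56 = 44.79 min.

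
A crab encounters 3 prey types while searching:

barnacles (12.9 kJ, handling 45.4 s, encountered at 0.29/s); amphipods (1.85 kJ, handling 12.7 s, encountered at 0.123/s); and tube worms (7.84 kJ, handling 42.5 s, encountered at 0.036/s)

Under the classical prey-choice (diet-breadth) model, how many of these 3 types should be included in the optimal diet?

1

Rank by E/h (kJ/s): barnacles 0.284, tube worms 0.184, amphipods 0.146. Include each in turn until the next type's E/h falls below the running intake rate.
Rate on top 1: 0.2641. tube worms: 0.184 < 0.2641 → exclude; stop.
Optimal diet: barnacles — 1 of 3 types.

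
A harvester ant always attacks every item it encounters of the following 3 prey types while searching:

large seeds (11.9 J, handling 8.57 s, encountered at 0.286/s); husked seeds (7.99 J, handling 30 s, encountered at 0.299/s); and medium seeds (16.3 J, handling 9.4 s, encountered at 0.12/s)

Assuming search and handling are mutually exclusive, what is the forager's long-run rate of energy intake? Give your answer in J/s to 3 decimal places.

R = Σλ_iE_i / (1 + Σλ_ih_i)
Numerator: 0.286×11.9 + 0.299×7.99 + 0.12×16.3 = 7.748
Denominator: 1 + 0.286×8.57 + 0.299×30 + 0.12×9.4 = 13.55
R = 7.748/13.55 = 0.5719 J/s

0.572 J/s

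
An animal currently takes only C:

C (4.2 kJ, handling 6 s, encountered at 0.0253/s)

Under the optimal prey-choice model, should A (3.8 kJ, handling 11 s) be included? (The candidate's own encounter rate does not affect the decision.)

Yes

On C alone, R = ΣλE/(1+Σλh) = 0.1063/1.152 = 0.09226 kJ/s.
A: E/h = 3.8/11 = 0.3455 kJ/s.
Since 0.3455 > R, including A increases the long-run rate.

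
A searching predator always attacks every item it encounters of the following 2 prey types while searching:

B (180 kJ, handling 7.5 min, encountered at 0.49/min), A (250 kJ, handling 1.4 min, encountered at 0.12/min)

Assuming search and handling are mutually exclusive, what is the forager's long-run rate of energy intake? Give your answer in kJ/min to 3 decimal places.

Energy encountered per unit search time: 0.49×180 + 0.12×250 = 118.2 kJ/min.
Handling time per unit search time: 0.49×7.5 + 0.12×1.4 = 3.843.
Rate = 118.2/(1 + 3.843) = 24.41 kJ/min.

24.406 kJ/min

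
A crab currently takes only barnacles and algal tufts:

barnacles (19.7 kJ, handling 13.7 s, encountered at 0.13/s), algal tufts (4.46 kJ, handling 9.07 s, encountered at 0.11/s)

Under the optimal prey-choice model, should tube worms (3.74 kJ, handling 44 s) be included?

On barnacles and algal tufts alone, R = ΣλE/(1+Σλh) = 3.052/3.779 = 0.8076 kJ/s.
tube worms: E/h = 3.74/44 = 0.085 kJ/s.
0.085 < 0.8076, so adding tube worms would lower the average — exclude it.

No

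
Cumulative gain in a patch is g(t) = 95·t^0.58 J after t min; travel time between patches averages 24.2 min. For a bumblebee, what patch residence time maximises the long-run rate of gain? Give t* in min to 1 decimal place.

33.4 min

By the marginal value theorem, leave when the instantaneous gain rate g'(t) equals the habitat-wide average g(t)/(T + t).
g'(t) = 0.58·95·t^-0.42. Setting 0.58·95·t^-0.42 = 95·t^0.58/(24.2+t) gives 0.58(24.2+t) = t, so 0.42·t = 0.58×24.2.
t* = 0.58×24.2/0.42 = 33.42 min.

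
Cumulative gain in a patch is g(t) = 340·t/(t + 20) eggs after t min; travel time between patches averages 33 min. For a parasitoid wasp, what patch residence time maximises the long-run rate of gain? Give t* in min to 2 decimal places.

25.69 min

By the marginal value theorem, leave when the instantaneous gain rate g'(t) equals the habitat-wide average g(t)/(T + t).
g'(t) = 340·20/(t + 20)². Setting 340·20/(t+20)² = 340t/[(t+20)(33+t)] gives 20(33+t) = t(t+20), so t² = 20×33 = 660.
t* = √660 = 25.69 min.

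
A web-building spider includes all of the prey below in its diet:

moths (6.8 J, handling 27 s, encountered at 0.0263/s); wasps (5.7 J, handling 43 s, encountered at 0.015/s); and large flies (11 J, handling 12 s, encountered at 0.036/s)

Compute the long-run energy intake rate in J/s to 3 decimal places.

0.237 J/s

R = (0.0263×6.8 + 0.015×5.7 + 0.036×11) / (1 + 0.0263×27 + 0.015×43 + 0.036×12) = 0.6603/2.787 = 0.2369 J/s.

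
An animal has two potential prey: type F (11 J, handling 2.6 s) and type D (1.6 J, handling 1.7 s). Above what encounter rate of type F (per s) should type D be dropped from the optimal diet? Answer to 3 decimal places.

Drop type D once their profitability E₂/h₂ falls below the rate achievable on type F alone: E₂/h₂ = λE₁/(1 + λh₁).
Solve for λ: λE₁h₂ = E₂(1 + λh₁) → λ(E₁h₂ − E₂h₁) = E₂ → λ = E₂/(E₁h₂ − E₂h₁).
λ = 1.6/(11×1.7 − 1.6×2.6) = 1.6/14.54 = 0.11 per s.

0.110 per s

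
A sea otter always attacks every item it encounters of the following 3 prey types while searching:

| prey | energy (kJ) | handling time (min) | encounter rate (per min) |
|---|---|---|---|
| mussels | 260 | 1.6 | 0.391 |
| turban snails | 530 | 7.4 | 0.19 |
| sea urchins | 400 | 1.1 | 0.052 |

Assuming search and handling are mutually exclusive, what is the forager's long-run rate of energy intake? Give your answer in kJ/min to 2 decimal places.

Energy encountered per unit search time: 0.391×260 + 0.19×530 + 0.052×400 = 223.2 kJ/min.
Handling time per unit search time: 0.391×1.6 + 0.19×7.4 + 0.052×1.1 = 2.089.
Rate = 223.2/(1 + 2.089) = 72.25 kJ/min.

72.25 kJ/min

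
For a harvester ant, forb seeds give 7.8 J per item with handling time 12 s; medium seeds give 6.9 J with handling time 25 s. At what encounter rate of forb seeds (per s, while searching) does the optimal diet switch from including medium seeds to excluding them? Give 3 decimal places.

0.061 per s

The zero-one rule: include medium seeds iff E₂/h₂ > λE₁/(1+λh₁). Equality gives the switch point.
λE₁h₂ = E₂ + λE₂h₁ ⇒ λ = E₂/(E₁h₂ − E₂h₁) = 6.9/(195 − 82.8) = 0.0615 per s.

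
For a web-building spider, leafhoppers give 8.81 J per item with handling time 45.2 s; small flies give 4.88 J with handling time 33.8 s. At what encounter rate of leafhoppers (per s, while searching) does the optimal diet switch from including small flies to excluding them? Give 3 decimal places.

At the threshold, the rate on leafhoppers alone equals the profitability of small flies: λ·8.81/(1 + λ·45.2) = 4.88/33.8 = 0.1444.
Rearranging, λ(8.81 − 0.1444×45.2) = 0.1444, so λ = 0.1444/2.284 = 0.06321 per s.

0.063 per s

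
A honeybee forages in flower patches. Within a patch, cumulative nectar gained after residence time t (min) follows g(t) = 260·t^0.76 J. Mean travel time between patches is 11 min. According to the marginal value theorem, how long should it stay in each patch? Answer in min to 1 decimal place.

By the marginal value theorem, leave when the instantaneous gain rate g'(t) equals the habitat-wide average g(t)/(T + t).
g'(t) = 0.76·260·t^-0.24. Setting 0.76·260·t^-0.24 = 260·t^0.76/(11+t) gives 0.76(11+t) = t, so 0.24·t = 0.76×11.
t* = 0.76×11/0.24 = 34.83 min.

34.8 min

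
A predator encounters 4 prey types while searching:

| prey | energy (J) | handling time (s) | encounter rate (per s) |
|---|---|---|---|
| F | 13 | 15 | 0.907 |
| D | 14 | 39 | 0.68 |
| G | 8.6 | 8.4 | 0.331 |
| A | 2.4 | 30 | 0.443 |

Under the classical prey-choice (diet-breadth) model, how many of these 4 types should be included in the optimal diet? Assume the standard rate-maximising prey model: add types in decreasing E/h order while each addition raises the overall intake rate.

2

E/h in descending order: G 1.02, F 0.867, D 0.359, A 0.08 J/s. The optimal diet is the largest prefix of this list for which every included type satisfies E_i/h_i > R on the types above it.
Rate on top 1: 0.753. F: 0.867 > 0.753 → include.
Rate on top 2: 0.8419. D: 0.359 < 0.8419 → exclude; stop.
Optimal diet: G, F — 2 of 4 types.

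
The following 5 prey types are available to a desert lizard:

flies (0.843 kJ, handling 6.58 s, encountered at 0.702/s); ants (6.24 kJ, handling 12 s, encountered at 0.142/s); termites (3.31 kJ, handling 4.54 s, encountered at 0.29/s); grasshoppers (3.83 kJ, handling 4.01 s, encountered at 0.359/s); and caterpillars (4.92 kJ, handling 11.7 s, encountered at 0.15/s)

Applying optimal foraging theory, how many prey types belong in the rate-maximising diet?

Rank by E/h (kJ/s): grasshoppers 0.955, termites 0.729, ants 0.52, caterpillars 0.421, flies 0.128. Include each in turn until the next type's E/h falls below the running intake rate.
Rate on top 1: 0.5636. termites: 0.729 > 0.5636 → include.
Rate on top 2: 0.6216. ants: 0.52 < 0.6216 → exclude; stop.
Optimal diet: grasshoppers, termites — 2 of 5 types.

2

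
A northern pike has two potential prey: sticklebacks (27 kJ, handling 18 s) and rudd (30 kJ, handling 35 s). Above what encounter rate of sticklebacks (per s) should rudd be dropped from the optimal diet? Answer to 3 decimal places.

Drop rudd once their profitability E₂/h₂ falls below the rate achievable on sticklebacks alone: E₂/h₂ = λE₁/(1 + λh₁).
Solve for λ: λE₁h₂ = E₂(1 + λh₁) → λ(E₁h₂ − E₂h₁) = E₂ → λ = E₂/(E₁h₂ − E₂h₁).
λ = 30/(27×35 − 30×18) = 30/405 = 0.07407 per s.

0.074 per s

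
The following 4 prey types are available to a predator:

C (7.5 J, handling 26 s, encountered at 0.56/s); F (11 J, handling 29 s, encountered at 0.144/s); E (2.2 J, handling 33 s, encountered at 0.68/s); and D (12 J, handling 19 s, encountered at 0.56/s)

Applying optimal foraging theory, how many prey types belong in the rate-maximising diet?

Profitabilities (E/h, J/s): D 0.632, F 0.379, C 0.288, E 0.0667. Add prey in this order while the next type's profitability exceeds the intake rate on those already taken.
Rate on top 1: 0.5773. F: 0.379 < 0.5773 → exclude; stop.
Optimal diet: D — 1 of 4 types.

1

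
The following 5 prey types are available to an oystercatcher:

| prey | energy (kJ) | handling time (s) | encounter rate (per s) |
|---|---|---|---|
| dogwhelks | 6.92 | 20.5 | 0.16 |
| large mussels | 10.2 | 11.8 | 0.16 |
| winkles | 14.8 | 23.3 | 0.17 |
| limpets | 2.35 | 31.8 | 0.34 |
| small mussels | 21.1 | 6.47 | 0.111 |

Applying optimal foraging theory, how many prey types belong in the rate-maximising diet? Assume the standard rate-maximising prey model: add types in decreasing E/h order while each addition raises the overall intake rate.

Rank by E/h (kJ/s): small mussels 3.26, large mussels 0.864, winkles 0.635, dogwhelks 0.338, limpets 0.0739. Include each in turn until the next type's E/h falls below the running intake rate.
Rate on top 1: 1.363. large mussels: 0.864 < 1.363 → exclude; stop.
Optimal diet: small mussels — 1 of 5 types.

1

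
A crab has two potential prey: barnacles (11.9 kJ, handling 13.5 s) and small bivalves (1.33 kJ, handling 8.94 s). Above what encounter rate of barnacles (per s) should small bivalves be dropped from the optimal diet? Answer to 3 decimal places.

At the threshold, the rate on barnacles alone equals the profitability of small bivalves: λ·11.9/(1 + λ·13.5) = 1.33/8.94 = 0.1488.
Rearranging, λ(11.9 − 0.1488×13.5) = 0.1488, so λ = 0.1488/9.892 = 0.01504 per s.

0.015 per s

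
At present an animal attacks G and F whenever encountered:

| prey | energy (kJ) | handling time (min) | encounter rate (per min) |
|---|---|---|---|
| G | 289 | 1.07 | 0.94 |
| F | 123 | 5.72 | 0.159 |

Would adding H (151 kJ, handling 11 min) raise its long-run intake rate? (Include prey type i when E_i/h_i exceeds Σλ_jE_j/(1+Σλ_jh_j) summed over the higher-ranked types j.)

No

On G and F alone, R = ΣλE/(1+Σλh) = 291.2/2.915 = 99.89 kJ/min.
Profitability of H: 151/11 = 13.73 kJ/min.
Since 13.73 < R, time spent handling H is better spent searching.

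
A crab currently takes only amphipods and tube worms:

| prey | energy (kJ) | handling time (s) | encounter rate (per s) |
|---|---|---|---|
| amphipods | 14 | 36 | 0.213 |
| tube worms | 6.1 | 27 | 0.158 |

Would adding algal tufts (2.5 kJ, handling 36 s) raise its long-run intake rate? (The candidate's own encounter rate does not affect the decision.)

No

Intake rate on the current diet: R = (0.213×14 + 0.158×6.1) / (1 + 0.213×36 + 0.158×27) = 3.946/12.93 = 0.3051 kJ/s.
Profitability of algal tufts: 2.5/36 = 0.06944 kJ/s.
Since 0.06944 < R, time spent handling algal tufts is better spent searching.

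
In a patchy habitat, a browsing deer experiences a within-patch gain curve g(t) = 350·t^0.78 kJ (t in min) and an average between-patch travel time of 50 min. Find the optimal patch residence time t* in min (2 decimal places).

By the marginal value theorem, leave when the instantaneous gain rate g'(t) equals the habitat-wide average g(t)/(T + t).
g'(t) = 0.78·350·t^-0.22. Setting 0.78·350·t^-0.22 = 350·t^0.78/(50+t) gives 0.78(50+t) = t, so 0.22·t = 0.78×50.
t* = 0.78×50/0.22 = 177.3 min.

177.27 min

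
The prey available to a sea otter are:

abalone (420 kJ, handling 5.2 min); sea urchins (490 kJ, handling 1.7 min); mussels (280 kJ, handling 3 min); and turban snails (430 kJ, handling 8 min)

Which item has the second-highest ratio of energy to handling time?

In descending order of E/h:
sea urchins: 490/1.7 = 288 kJ/min
mussels: 280/3 = 93.3 kJ/min
abalone: 420/5.2 = 80.8 kJ/min
turban snails: 430/8 = 53.8 kJ/min

mussels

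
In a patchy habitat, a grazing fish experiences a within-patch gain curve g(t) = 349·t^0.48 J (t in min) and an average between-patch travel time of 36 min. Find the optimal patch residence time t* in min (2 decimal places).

33.23 min

Optimal t* satisfies g'(t*) = g(t*)/(T + t*).
g'(t) = 0.48·349·t^-0.52. Setting 0.48·349·t^-0.52 = 349·t^0.48/(36+t) gives 0.48(36+t) = t, so 0.52·t = 0.48×36.
t* = 0.48×36/0.52 = 33.23 min.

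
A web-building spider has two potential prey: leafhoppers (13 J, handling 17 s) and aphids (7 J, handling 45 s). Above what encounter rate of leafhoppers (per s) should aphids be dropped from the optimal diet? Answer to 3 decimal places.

At the threshold, the rate on leafhoppers alone equals the profitability of aphids: λ·13/(1 + λ·17) = 7/45 = 0.1556.
Rearranging, λ(13 − 0.1556×17) = 0.1556, so λ = 0.1556/10.36 = 0.01502 per s.

0.015 per s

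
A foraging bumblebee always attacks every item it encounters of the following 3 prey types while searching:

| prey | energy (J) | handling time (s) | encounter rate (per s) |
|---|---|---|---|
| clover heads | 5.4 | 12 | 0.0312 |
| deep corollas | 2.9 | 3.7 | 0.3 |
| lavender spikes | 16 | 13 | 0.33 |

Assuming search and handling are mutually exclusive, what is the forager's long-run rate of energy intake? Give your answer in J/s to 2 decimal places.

R = Σλ_iE_i / (1 + Σλ_ih_i)
Numerator: 0.0312×5.4 + 0.3×2.9 + 0.33×16 = 6.318
Denominator: 1 + 0.0312×12 + 0.3×3.7 + 0.33×13 = 6.774
R = 6.318/6.774 = 0.9327 J/s

0.93 J/s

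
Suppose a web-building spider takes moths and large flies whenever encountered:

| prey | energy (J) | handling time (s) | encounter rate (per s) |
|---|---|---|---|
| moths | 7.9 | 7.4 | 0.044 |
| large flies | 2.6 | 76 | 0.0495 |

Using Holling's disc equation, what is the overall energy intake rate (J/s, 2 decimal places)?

Energy encountered per unit search time: 0.044×7.9 + 0.0495×2.6 = 0.4763 J/s.
Handling time per unit search time: 0.044×7.4 + 0.0495×76 = 4.088.
Rate = 0.4763/(1 + 4.088) = 0.09362 J/s.

0.09 J/s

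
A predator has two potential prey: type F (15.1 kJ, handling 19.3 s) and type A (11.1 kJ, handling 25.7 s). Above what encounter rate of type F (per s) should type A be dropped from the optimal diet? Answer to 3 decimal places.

Drop type A once their profitability E₂/h₂ falls below the rate achievable on type F alone: E₂/h₂ = λE₁/(1 + λh₁).
Solve for λ: λE₁h₂ = E₂(1 + λh₁) → λ(E₁h₂ − E₂h₁) = E₂ → λ = E₂/(E₁h₂ − E₂h₁).
λ = 11.1/(15.1×25.7 − 11.1×19.3) = 11.1/173.8 = 0.06385 per s.

0.064 per s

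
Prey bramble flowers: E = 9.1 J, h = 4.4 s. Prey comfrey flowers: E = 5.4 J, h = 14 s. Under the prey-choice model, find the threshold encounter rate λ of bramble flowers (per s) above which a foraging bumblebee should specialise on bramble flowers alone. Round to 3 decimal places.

0.052 per s

At the threshold, the rate on bramble flowers alone equals the profitability of comfrey flowers: λ·9.1/(1 + λ·4.4) = 5.4/14 = 0.3857.
Rearranging, λ(9.1 − 0.3857×4.4) = 0.3857, so λ = 0.3857/7.403 = 0.0521 per s.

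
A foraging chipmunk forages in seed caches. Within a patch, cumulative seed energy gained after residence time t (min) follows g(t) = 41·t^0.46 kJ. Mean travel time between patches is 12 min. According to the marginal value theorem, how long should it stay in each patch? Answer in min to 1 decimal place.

Maximise g(t)/(T+t): set derivative to zero → g'(t)(T+t) = g(t).
g'(t) = 0.46·41·t^-0.54. Setting 0.46·41·t^-0.54 = 41·t^0.46/(12+t) gives 0.46(12+t) = t, so 0.54·t = 0.46×12.
t* = 0.46×12/0.54 = 10.22 min.

10.2 min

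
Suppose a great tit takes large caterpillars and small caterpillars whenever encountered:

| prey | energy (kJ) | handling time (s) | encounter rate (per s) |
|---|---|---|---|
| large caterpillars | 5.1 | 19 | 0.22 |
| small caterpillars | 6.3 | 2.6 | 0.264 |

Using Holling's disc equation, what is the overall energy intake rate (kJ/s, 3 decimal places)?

R = Σλ_iE_i / (1 + Σλ_ih_i)
Numerator: 0.22×5.1 + 0.264×6.3 = 2.785
Denominator: 1 + 0.22×19 + 0.264×2.6 = 5.866
R = 2.785/5.866 = 0.4748 kJ/s

0.475 kJ/s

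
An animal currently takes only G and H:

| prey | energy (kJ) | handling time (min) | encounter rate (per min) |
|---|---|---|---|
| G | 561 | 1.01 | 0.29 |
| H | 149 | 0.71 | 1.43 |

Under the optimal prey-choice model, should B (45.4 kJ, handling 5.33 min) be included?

Intake rate on the current diet: R = (0.29×561 + 1.43×149) / (1 + 0.29×1.01 + 1.43×0.71) = 375.8/2.308 = 162.8 kJ/min.
B: E/h = 45.4/5.33 = 8.518 kJ/min.
Since 8.518 < R, time spent handling B is better spent searching.

No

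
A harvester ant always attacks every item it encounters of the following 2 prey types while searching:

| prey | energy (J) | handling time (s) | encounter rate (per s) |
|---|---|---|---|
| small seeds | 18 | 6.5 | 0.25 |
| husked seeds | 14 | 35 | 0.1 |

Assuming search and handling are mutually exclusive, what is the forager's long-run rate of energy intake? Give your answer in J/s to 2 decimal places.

R = Σλ_iE_i / (1 + Σλ_ih_i)
Numerator: 0.25×18 + 0.1×14 = 5.9
Denominator: 1 + 0.25×6.5 + 0.1×35 = 6.125
R = 5.9/6.125 = 0.9633 J/s

0.96 J/s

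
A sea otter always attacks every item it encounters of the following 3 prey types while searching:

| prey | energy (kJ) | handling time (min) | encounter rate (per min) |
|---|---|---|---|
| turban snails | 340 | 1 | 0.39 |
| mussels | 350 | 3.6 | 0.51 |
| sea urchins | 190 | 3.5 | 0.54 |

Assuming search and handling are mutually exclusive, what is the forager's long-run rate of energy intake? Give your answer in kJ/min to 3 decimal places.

R = Σλ_iE_i / (1 + Σλ_ih_i)
Numerator: 0.39×340 + 0.51×350 + 0.54×190 = 413.7
Denominator: 1 + 0.39×1 + 0.51×3.6 + 0.54×3.5 = 5.116
R = 413.7/5.116 = 80.86 kJ/min

80.864 kJ/min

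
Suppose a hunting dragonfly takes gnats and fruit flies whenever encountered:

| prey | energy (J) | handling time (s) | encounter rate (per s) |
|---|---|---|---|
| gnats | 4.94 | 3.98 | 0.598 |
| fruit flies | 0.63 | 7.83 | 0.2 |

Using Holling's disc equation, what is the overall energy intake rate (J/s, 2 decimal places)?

0.62 J/s

R = (0.598×4.94 + 0.2×0.63) / (1 + 0.598×3.98 + 0.2×7.83) = 3.08/4.946 = 0.6227 J/s.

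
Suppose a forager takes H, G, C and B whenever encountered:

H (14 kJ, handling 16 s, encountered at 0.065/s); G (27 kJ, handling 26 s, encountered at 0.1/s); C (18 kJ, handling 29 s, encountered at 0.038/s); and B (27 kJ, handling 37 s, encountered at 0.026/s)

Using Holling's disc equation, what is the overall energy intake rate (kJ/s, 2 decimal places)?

0.75 kJ/s

Energy encountered per unit search time: 0.065×14 + 0.1×27 + 0.038×18 + 0.026×27 = 4.996 kJ/s.
Handling time per unit search time: 0.065×16 + 0.1×26 + 0.038×29 + 0.026×37 = 5.704.
Rate = 4.996/(1 + 5.704) = 0.7452 kJ/s.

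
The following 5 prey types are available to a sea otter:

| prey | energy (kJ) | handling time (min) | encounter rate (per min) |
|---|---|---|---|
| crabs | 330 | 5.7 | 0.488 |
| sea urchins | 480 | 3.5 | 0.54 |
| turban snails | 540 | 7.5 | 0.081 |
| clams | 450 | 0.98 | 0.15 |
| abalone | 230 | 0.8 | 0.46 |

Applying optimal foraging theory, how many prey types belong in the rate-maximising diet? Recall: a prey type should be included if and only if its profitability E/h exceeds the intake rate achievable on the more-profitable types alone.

Rank by E/h (kJ/min): clams 459, abalone 288, sea urchins 137, turban snails 72, crabs 57.9. Include each in turn until the next type's E/h falls below the running intake rate.
Rate on top 1: 58.85. abalone: 288 > 58.85 → include.
Rate on top 2: 114.4. sea urchins: 137 > 114.4 → include.
Rate on top 3: 127. turban snails: 72 < 127 → exclude; stop.
Optimal diet: clams, abalone, sea urchins — 3 of 5 types.

3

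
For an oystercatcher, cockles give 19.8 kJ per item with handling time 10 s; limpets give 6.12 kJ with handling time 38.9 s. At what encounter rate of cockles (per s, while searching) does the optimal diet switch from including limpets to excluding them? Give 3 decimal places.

0.009 per s

The zero-one rule: include limpets iff E₂/h₂ > λE₁/(1+λh₁). Equality gives the switch point.
λE₁h₂ = E₂ + λE₂h₁ ⇒ λ = E₂/(E₁h₂ − E₂h₁) = 6.12/(770.2 − 61.2) = 0.008632 per s.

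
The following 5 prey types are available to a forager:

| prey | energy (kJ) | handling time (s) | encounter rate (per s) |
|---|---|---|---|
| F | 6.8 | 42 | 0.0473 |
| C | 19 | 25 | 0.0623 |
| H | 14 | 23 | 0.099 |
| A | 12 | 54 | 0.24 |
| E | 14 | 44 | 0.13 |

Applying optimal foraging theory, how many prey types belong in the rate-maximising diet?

Profitabilities (E/h, kJ/s): C 0.76, H 0.609, E 0.318, A 0.222, F 0.162. Add prey in this order while the next type's profitability exceeds the intake rate on those already taken.
Rate on top 1: 0.4628. H: 0.609 > 0.4628 → include.
Rate on top 2: 0.5315. E: 0.318 < 0.5315 → exclude; stop.
Optimal diet: C, H — 2 of 5 types.

2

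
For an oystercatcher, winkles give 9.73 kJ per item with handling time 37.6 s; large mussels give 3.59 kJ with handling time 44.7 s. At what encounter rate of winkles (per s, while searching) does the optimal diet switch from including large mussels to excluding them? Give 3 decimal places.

The zero-one rule: include large mussels iff E₂/h₂ > λE₁/(1+λh₁). Equality gives the switch point.
λE₁h₂ = E₂ + λE₂h₁ ⇒ λ = E₂/(E₁h₂ − E₂h₁) = 3.59/(434.9 − 135) = 0.01197 per s.

0.012 per s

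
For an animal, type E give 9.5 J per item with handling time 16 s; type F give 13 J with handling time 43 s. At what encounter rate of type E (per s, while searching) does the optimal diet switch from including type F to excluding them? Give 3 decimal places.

At the threshold, the rate on type E alone equals the profitability of type F: λ·9.5/(1 + λ·16) = 13/43 = 0.3023.
Rearranging, λ(9.5 − 0.3023×16) = 0.3023, so λ = 0.3023/4.663 = 0.06484 per s.

0.065 per s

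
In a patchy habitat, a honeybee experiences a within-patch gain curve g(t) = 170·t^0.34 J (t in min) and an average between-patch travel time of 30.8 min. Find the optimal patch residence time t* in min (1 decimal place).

15.9 min

By the marginal value theorem, leave when the instantaneous gain rate g'(t) equals the habitat-wide average g(t)/(T + t).
g'(t) = 0.34·170·t^-0.66. Setting 0.34·170·t^-0.66 = 170·t^0.34/(30.8+t) gives 0.34(30.8+t) = t, so 0.66·t = 0.34×30.8.
t* = 0.34×30.8/0.66 = 15.87 min.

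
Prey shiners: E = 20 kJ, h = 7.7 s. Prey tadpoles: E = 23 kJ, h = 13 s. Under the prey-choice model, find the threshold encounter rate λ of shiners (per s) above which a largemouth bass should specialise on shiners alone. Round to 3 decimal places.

The zero-one rule: include tadpoles iff E₂/h₂ > λE₁/(1+λh₁). Equality gives the switch point.
λE₁h₂ = E₂ + λE₂h₁ ⇒ λ = E₂/(E₁h₂ − E₂h₁) = 23/(260 − 177.1) = 0.2774 per s.

0.277 per s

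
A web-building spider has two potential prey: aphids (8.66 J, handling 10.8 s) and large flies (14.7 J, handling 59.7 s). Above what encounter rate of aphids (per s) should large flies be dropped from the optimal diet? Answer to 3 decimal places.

0.041 per s

The zero-one rule: include large flies iff E₂/h₂ > λE₁/(1+λh₁). Equality gives the switch point.
λE₁h₂ = E₂ + λE₂h₁ ⇒ λ = E₂/(E₁h₂ − E₂h₁) = 14.7/(517 − 158.8) = 0.04103 per s.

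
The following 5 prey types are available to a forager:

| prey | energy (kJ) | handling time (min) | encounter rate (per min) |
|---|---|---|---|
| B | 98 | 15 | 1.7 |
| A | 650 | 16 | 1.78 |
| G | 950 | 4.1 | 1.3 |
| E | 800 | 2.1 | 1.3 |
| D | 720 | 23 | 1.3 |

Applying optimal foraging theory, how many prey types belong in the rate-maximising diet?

1

Rank by E/h (kJ/min): E 381, G 232, A 40.6, D 31.3, B 6.53. Include each in turn until the next type's E/h falls below the running intake rate.
Rate on top 1: 278.8. G: 232 < 278.8 → exclude; stop.
Optimal diet: E — 1 of 5 types.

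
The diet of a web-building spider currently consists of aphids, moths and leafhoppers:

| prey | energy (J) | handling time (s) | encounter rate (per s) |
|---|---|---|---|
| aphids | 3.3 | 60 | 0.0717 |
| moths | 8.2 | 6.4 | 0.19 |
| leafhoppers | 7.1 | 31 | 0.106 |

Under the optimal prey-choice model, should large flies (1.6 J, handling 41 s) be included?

Current rate: (0.0717×3.3 + 0.19×8.2 + 0.106×7.1)/(1 + 0.0717×60 + 0.19×6.4 + 0.106×31) = 0.2598 J/s.
large flies: E/h = 1.6/41 = 0.03902 J/s.
Since 0.03902 < R, time spent handling large flies is better spent searching.

No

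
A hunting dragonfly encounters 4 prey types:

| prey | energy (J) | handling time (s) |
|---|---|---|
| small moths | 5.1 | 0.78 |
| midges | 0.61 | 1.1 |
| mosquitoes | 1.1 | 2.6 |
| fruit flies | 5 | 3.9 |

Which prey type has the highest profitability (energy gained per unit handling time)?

In descending order of E/h:
small moths: 5.1/0.78 = 6.54 J/s
fruit flies: 5/3.9 = 1.28 J/s
midges: 0.61/1.1 = 0.555 J/s
mosquitoes: 1.1/2.6 = 0.423 J/s

small moths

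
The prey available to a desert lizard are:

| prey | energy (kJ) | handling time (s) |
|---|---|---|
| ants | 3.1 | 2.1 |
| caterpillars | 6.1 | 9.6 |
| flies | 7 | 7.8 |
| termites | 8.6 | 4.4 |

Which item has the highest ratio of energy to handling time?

termites

Profitability E/h (kJ/s): ants = 3.1/2.1 = 1.48, caterpillars = 6.1/9.6 = 0.635, flies = 7/7.8 = 0.897, termites = 8.6/4.4 = 1.95.
Ranked: termites > ants > flies > caterpillars.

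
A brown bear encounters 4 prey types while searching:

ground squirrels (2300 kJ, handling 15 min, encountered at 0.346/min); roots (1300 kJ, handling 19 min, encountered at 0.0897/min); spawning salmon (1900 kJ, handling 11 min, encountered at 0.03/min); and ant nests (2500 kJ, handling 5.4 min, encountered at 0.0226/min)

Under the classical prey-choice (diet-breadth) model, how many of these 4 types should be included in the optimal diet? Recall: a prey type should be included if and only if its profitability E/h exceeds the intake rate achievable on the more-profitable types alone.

Profitabilities (E/h, kJ/min): ant nests 463, spawning salmon 173, ground squirrels 153, roots 68.4. Add prey in this order while the next type's profitability exceeds the intake rate on those already taken.
Rate on top 1: 50.35. spawning salmon: 173 > 50.35 → include.
Rate on top 2: 78.17. ground squirrels: 153 > 78.17 → include.
Rate on top 3: 136.9. roots: 68.4 < 136.9 → exclude; stop.
Optimal diet: ant nests, spawning salmon, ground squirrels — 3 of 4 types.

3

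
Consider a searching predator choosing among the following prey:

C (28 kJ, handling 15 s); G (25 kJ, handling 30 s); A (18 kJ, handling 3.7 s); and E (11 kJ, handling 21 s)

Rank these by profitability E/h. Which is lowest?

E

Profitability E/h (kJ/s): C = 28/15 = 1.87, G = 25/30 = 0.833, A = 18/3.7 = 4.86, E = 11/21 = 0.524.
Ranked: A > C > G > E.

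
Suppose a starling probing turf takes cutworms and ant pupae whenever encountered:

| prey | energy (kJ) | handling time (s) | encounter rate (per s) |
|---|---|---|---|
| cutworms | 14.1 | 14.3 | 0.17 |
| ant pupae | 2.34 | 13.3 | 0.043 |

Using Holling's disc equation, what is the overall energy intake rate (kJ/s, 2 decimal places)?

R = (0.17×14.1 + 0.043×2.34) / (1 + 0.17×14.3 + 0.043×13.3) = 2.498/4.003 = 0.624 kJ/s.

0.62 kJ/s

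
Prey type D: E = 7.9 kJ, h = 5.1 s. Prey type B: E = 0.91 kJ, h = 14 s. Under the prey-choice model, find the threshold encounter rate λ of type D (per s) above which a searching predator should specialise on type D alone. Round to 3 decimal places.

0.009 per s

The zero-one rule: include type B iff E₂/h₂ > λE₁/(1+λh₁). Equality gives the switch point.
λE₁h₂ = E₂ + λE₂h₁ ⇒ λ = E₂/(E₁h₂ − E₂h₁) = 0.91/(110.6 − 4.641) = 0.008588 per s.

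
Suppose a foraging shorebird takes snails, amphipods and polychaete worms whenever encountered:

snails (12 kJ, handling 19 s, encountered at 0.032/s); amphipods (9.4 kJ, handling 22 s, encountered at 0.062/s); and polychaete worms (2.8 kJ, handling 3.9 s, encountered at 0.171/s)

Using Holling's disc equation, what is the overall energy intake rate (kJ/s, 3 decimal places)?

R = (0.032×12 + 0.062×9.4 + 0.171×2.8) / (1 + 0.032×19 + 0.062×22 + 0.171×3.9) = 1.446/3.639 = 0.3973 kJ/s.

0.397 kJ/s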